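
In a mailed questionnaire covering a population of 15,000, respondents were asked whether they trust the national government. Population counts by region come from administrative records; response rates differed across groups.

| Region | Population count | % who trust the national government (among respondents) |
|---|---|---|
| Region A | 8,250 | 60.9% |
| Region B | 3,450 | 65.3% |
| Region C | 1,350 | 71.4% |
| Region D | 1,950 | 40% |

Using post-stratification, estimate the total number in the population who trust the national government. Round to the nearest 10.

9,020

Apply each group's respondent rate to its population count:
  Region A: 8,250 × 60.9% = 5024.25
  Region B: 3,450 × 65.3% = 2252.85
  Region C: 1,350 × 71.4% = 963.9
  Region D: 1,950 × 40% = 780
Estimated total = 9021 → 9,020.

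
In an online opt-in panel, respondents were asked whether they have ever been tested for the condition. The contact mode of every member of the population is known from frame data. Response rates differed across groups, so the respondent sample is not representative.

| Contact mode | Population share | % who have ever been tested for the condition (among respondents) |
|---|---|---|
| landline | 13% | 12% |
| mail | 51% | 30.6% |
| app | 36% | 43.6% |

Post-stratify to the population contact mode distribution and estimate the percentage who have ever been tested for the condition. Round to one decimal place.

Weight each group's respondent value by its population share:
  landline: 0.13 × 12 = 1.56
  mail: 0.51 × 30.6 = 15.606
  app: 0.36 × 43.6 = 15.696
Post-stratified estimate = 32.862 → 32.9%.

32.9%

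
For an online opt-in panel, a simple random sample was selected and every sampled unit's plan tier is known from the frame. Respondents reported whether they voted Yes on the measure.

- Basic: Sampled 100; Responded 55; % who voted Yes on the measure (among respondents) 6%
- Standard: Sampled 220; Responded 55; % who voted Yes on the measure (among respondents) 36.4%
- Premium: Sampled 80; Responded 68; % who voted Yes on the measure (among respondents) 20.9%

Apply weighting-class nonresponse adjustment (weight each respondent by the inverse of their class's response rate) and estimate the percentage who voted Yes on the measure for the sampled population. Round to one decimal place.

Class response rates: Basic 55/100 = 55%, Standard 55/220 = 25%, Premium 68/80 = 85%.
Each respondent's weight = sampled/responded in their class; summing within a class gives n_sampled, so:
  Basic: 100 × 6 = 600
  Standard: 220 × 36.4 = 8008
  Premium: 80 × 20.9 = 1672
Adjusted estimate = 10,280 / 400 = 25.7 → 25.7%.

25.7%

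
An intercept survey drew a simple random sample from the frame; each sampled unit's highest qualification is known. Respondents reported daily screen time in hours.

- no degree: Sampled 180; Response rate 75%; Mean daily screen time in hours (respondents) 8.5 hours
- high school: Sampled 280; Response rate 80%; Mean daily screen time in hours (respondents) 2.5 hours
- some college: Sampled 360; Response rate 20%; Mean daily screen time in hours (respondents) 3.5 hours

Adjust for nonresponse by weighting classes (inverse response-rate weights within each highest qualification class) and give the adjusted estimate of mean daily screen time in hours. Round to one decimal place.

4.3

Weighting each respondent by the inverse class response rate inflates each class back to its sampled size, so the class weight is n_sampled:
  no degree: 180 × 8.5 = 1530
  high school: 280 × 2.5 = 700
  some college: 360 × 3.5 = 1260
Adjusted estimate = 3490 / 820 = 4.2561 → 4.3.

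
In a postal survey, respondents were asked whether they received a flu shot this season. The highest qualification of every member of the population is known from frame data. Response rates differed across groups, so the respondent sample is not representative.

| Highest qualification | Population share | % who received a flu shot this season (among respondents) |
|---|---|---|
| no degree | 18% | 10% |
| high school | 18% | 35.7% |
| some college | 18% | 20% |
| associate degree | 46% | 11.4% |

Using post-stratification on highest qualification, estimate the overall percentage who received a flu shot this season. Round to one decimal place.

Post-stratification weights by population share, not respondent share:
  no degree: 0.18 × 10 = 1.8
  high school: 0.18 × 35.7 = 6.426
  some college: 0.18 × 20 = 3.6
  associate degree: 0.46 × 11.4 = 5.244
Post-stratified estimate = 17.07 → 17.1%.

17.1%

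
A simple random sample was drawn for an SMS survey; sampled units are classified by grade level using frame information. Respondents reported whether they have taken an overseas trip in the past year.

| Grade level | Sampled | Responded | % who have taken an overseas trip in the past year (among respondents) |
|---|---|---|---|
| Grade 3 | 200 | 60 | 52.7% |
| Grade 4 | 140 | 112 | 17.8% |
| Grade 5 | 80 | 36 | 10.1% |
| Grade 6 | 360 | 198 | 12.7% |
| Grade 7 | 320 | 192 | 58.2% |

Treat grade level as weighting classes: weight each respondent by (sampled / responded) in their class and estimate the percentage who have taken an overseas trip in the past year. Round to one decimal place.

Class response rates: Grade 3 60/200 = 30%, Grade 4 112/140 = 80%, Grade 5 36/80 = 45%, Grade 6 198/360 = 55%, Grade 7 192/320 = 60%.
Inverse-response-rate weighting restores each class to its sampled count, so class totals weight by n_sampled:
  Grade 3: 200 × 52.7 = 10,540
  Grade 4: 140 × 17.8 = 2492
  Grade 5: 80 × 10.1 = 808
  Grade 6: 360 × 12.7 = 4572
  Grade 7: 320 × 58.2 = 18,624
Adjusted estimate = 37,036 / 1,100 = 33.6691 → 33.7%.

33.7%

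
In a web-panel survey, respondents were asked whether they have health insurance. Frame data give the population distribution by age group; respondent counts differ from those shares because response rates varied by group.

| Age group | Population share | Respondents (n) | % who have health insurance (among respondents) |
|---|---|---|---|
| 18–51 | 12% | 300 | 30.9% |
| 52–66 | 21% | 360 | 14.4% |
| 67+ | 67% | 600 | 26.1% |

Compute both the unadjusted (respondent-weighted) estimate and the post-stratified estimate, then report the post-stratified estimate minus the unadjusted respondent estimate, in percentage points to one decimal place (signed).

Unadjusted (pooled respondent) estimate weights by respondent counts:
  (300/1260)×30.9 + (360/1260)×14.4 + (600/1260)×26.1 = 23.9%
Reweighting by population age group shares:
  0.12×30.9 + 0.21×14.4 + 0.67×26.1 = 24.219%
Difference = 24.219 − 23.9 = 0.319 pp.

+0.3 percentage points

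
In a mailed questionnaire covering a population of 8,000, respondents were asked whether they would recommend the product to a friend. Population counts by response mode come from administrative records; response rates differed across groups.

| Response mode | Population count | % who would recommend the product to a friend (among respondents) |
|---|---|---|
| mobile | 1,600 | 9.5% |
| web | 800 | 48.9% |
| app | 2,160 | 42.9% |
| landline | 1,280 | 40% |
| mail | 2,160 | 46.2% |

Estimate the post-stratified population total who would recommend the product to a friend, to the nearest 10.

2,980

Apply each group's respondent rate to its population count:
  mobile: 1,600 × 9.5% = 152
  web: 800 × 48.9% = 391.2
  app: 2,160 × 42.9% = 926.64
  landline: 1,280 × 40% = 512
  mail: 2,160 × 46.2% = 997.92
Estimated total = 2979.76 → 2,980.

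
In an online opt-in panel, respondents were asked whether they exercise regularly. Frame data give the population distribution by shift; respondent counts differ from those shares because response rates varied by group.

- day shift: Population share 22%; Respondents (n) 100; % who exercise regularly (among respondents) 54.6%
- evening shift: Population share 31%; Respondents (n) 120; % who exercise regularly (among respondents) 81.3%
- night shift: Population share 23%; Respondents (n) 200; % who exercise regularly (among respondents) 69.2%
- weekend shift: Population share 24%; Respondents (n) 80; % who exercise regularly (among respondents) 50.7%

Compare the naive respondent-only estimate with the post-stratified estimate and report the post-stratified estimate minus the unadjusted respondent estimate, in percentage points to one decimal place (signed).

-0.9 percentage points

Naive respondent-only estimate (weights = respondent counts):
  (100/500)×54.6 + (120/500)×81.3 + (200/500)×69.2 + (80/500)×50.7 = 66.224%
Post-stratifying to population shares instead:
  0.22×54.6 + 0.31×81.3 + 0.23×69.2 + 0.24×50.7 = 65.299%
Difference = 65.299 − 66.224 = -0.925 pp.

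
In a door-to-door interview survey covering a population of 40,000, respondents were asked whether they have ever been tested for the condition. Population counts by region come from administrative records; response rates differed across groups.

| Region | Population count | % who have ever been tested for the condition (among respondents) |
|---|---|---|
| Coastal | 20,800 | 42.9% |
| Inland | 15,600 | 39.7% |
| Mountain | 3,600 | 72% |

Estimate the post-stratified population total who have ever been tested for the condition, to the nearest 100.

17,700

Estimated count per cell = population count × respondent percentage:
  Coastal: 20,800 × 42.9% = 8923.2
  Inland: 15,600 × 39.7% = 6193.2
  Mountain: 3,600 × 72% = 2592
Estimated total = 17708.4 → 17,700.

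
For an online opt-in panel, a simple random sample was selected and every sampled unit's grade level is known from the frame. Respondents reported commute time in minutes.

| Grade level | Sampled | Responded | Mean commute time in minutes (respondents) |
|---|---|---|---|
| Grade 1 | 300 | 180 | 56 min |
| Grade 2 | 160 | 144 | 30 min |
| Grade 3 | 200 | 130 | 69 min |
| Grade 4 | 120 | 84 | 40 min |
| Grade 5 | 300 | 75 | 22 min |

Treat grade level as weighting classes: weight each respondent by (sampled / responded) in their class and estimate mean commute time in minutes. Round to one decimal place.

43.3

Class response rates: Grade 1 180/300 = 60%, Grade 2 144/160 = 90%, Grade 3 130/200 = 65%, Grade 4 84/120 = 70%, Grade 5 75/300 = 25%.
Weighting each respondent by the inverse class response rate inflates each class back to its sampled size, so the class weight is n_sampled:
  Grade 1: 300 × 56 = 16,800
  Grade 2: 160 × 30 = 4800
  Grade 3: 200 × 69 = 13,800
  Grade 4: 120 × 40 = 4800
  Grade 5: 300 × 22 = 6600
Adjusted estimate = 46,800 / 1,080 = 43.3333 → 43.3.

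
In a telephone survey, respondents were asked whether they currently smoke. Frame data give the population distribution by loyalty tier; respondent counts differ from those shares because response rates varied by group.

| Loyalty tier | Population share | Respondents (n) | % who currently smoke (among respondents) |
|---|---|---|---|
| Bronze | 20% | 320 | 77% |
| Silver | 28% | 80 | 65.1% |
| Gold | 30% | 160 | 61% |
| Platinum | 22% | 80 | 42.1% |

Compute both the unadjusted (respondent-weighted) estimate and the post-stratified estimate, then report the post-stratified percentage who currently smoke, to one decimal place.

61.2%

Unadjusted (pooled respondent) estimate weights by respondent counts:
  (320/640)×77 + (80/640)×65.1 + (160/640)×61 + (80/640)×42.1 = 67.15%
Post-stratified estimate weights by population shares:
  0.2×77 + 0.28×65.1 + 0.3×61 + 0.22×42.1 = 61.19%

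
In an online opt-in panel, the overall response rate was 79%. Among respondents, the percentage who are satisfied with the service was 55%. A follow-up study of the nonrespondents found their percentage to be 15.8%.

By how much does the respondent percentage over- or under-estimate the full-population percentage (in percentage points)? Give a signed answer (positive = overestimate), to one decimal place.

+8.2 percentage points

Nonresponse fraction = 1 − 0.79 = 0.21.
Bias = (nonresponse fraction) × (respondent percentage − nonrespondent percentage)
     = 0.21 × (55 − 15.8) = 0.21 × 39.2 = 8.232.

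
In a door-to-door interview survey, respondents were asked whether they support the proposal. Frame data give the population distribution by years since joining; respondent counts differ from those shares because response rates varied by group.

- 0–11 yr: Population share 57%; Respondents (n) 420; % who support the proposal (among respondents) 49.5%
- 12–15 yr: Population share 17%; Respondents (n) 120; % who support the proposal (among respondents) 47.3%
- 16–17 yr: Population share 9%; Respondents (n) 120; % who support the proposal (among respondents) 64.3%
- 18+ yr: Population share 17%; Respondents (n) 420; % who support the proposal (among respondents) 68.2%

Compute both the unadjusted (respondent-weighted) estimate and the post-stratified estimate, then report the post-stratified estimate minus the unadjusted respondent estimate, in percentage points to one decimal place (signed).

-4.5 percentage points

Unadjusted (pooled respondent) estimate weights by respondent counts:
  (420/1080)×49.5 + (120/1080)×47.3 + (120/1080)×64.3 + (420/1080)×68.2 = 58.1722%
Reweighting by population years since joining shares:
  0.57×49.5 + 0.17×47.3 + 0.09×64.3 + 0.17×68.2 = 53.637%
Difference = 53.637 − 58.1722 = -4.5352 pp.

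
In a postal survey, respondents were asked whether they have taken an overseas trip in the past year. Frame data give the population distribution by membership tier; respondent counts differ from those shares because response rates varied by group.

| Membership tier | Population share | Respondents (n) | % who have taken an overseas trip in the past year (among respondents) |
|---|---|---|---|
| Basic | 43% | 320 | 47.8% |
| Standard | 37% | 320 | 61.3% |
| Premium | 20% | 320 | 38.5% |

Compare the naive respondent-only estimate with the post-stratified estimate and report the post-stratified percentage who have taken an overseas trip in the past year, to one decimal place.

50.9%

Without adjustment, the pooled respondent share is:
  (320/960)×47.8 + (320/960)×61.3 + (320/960)×38.5 = 49.2%
Post-stratifying to population shares instead:
  0.43×47.8 + 0.37×61.3 + 0.2×38.5 = 50.935%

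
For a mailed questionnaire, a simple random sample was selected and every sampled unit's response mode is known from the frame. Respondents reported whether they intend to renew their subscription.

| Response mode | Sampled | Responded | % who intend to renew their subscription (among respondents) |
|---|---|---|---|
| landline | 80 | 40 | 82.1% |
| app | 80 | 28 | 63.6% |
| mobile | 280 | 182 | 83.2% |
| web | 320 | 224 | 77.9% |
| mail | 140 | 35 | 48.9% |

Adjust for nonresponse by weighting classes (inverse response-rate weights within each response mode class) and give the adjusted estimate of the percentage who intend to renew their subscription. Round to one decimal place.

Class response rates: landline 40/80 = 50%, app 28/80 = 35%, mobile 182/280 = 65%, web 224/320 = 70%, mail 35/140 = 25%.
With weight = n_sampled/n_responded per class, the weighted class total is n_sampled:
  landline: 80 × 82.1 = 6568
  app: 80 × 63.6 = 5088
  mobile: 280 × 83.2 = 23,296
  web: 320 × 77.9 = 24,928
  mail: 140 × 48.9 = 6846
Adjusted estimate = 66,726 / 900 = 74.14 → 74.1%.

74.1%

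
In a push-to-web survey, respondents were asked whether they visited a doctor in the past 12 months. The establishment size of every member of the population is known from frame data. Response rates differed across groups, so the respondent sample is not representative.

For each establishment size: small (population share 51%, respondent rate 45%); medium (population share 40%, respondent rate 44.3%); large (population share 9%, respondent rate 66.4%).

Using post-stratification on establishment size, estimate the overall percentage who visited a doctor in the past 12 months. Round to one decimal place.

46.6%

Weight each group's respondent value by its population share:
  small: 0.51 × 45 = 22.95
  medium: 0.4 × 44.3 = 17.72
  large: 0.09 × 66.4 = 5.976
Post-stratified estimate = 46.646 → 46.6%.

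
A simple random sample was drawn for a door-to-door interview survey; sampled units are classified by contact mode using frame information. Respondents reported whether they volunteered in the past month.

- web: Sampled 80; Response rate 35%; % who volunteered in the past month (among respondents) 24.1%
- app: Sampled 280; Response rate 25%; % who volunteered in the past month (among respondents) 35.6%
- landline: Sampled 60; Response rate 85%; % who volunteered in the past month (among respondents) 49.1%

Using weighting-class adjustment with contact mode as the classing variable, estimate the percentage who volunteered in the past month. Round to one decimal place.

Weighting each respondent by the inverse class response rate inflates each class back to its sampled size, so the class weight is n_sampled:
  web: 80 × 24.1 = 1928
  app: 280 × 35.6 = 9968
  landline: 60 × 49.1 = 2946
Adjusted estimate = 14,842 / 420 = 35.3381 → 35.3%.

35.3%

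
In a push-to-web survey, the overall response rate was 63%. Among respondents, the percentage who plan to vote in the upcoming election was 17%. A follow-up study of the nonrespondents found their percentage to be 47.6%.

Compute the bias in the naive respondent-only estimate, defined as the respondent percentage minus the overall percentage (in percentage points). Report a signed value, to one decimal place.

Nonresponse fraction = 1 − 0.63 = 0.37.
Bias = (nonresponse fraction) × (respondent percentage − nonrespondent percentage)
     = 0.37 × (17 − 47.6) = 0.37 × -30.6 = -11.322.

-11.3 percentage points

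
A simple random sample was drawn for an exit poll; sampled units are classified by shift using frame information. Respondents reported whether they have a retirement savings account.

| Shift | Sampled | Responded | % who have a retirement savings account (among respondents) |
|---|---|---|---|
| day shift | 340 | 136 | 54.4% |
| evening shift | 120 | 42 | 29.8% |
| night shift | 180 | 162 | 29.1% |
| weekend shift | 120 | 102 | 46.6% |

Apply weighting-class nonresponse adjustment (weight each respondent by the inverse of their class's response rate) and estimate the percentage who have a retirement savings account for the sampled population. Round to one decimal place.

Class response rates: day shift 136/340 = 40%, evening shift 42/120 = 35%, night shift 162/180 = 90%, weekend shift 102/120 = 85%.
Each respondent's weight = sampled/responded in their class; summing within a class gives n_sampled, so:
  day shift: 340 × 54.4 = 18,496
  evening shift: 120 × 29.8 = 3576
  night shift: 180 × 29.1 = 5238
  weekend shift: 120 × 46.6 = 5592
Adjusted estimate = 32,902 / 760 = 43.2921 → 43.3%.

43.3%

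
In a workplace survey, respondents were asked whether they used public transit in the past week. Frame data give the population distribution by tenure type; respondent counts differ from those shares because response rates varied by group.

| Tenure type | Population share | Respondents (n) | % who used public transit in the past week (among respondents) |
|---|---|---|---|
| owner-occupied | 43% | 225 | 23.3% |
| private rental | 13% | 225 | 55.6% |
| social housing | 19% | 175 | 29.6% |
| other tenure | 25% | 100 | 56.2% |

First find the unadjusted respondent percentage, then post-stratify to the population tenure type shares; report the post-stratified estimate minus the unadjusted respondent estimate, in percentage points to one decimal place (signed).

Unadjusted (pooled respondent) estimate weights by respondent counts:
  (225/725)×23.3 + (225/725)×55.6 + (175/725)×29.6 + (100/725)×56.2 = 39.3828%
Post-stratified estimate weights by population shares:
  0.43×23.3 + 0.13×55.6 + 0.19×29.6 + 0.25×56.2 = 36.921%
Difference = 36.921 − 39.3828 = -2.4618 pp.

-2.5 percentage points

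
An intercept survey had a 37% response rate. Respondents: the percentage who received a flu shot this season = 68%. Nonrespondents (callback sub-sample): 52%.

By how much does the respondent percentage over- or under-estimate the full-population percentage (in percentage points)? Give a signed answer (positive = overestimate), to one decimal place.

Nonresponse fraction = 1 − 0.37 = 0.63.
Bias = (nonresponse fraction) × (respondent percentage − nonrespondent percentage)
     = 0.63 × (68 − 52) = 0.63 × 16 = 10.08.

+10.1 percentage points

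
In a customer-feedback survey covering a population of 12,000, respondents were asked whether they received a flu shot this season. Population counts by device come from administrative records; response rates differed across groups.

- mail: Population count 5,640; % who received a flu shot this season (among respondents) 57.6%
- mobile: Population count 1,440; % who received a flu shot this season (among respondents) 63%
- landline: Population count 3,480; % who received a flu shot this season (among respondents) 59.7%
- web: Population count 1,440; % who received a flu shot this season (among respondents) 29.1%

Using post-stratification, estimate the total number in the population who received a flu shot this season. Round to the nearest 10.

6,650

Apply each group's respondent rate to its population count:
  mail: 5,640 × 57.6% = 3248.64
  mobile: 1,440 × 63% = 907.2
  landline: 3,480 × 59.7% = 2077.56
  web: 1,440 × 29.1% = 419.04
Estimated total = 6652.44 → 6,650.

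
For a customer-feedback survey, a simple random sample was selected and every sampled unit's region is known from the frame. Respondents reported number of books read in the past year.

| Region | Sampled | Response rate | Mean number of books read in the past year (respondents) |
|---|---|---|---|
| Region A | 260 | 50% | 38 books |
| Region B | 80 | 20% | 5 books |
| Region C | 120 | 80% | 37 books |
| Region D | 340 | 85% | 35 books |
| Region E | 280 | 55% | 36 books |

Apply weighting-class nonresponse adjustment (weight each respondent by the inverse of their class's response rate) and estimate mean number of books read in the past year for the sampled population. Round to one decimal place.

34.0

Inverse-response-rate weighting restores each class to its sampled count, so class totals weight by n_sampled:
  Region A: 260 × 38 = 9880
  Region B: 80 × 5 = 400
  Region C: 120 × 37 = 4440
  Region D: 340 × 35 = 11,900
  Region E: 280 × 36 = 10,080
Adjusted estimate = 36,700 / 1,080 = 33.9815 → 34.0.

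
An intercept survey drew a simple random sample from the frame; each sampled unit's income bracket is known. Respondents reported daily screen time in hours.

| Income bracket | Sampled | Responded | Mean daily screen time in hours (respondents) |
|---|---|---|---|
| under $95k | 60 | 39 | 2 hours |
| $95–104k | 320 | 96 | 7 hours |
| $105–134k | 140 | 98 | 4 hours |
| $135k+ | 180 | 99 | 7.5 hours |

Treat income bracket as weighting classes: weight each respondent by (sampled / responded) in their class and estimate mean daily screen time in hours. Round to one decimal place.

6.1

Class response rates: under $95k 39/60 = 65%, $95–104k 96/320 = 30%, $105–134k 98/140 = 70%, $135k+ 99/180 = 55%.
With weight = n_sampled/n_responded per class, the weighted class total is n_sampled:
  under $95k: 60 × 2 = 120
  $95–104k: 320 × 7 = 2240
  $105–134k: 140 × 4 = 560
  $135k+: 180 × 7.5 = 1350
Adjusted estimate = 4270 / 700 = 6.1 → 6.1.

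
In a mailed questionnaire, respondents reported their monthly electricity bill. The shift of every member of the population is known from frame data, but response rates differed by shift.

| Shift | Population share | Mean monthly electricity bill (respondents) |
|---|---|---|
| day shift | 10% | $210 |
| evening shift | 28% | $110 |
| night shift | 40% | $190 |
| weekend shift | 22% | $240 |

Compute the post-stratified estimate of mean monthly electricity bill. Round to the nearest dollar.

Each cell contributes population-share × respondent value:
  day shift: 0.1 × 210 = 21
  evening shift: 0.28 × 110 = 30.8
  night shift: 0.4 × 190 = 76
  weekend shift: 0.22 × 240 = 52.8
Post-stratified estimate = 180.6 → $181.

$181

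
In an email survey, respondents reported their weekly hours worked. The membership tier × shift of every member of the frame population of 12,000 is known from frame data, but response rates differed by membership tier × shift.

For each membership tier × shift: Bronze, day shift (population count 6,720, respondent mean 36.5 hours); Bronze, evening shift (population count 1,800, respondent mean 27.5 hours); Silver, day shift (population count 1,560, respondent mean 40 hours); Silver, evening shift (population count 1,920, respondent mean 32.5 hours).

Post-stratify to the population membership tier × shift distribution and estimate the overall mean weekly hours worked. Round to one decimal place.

Each cell contributes population-share × respondent value:
  Bronze, day shift: (6,720/12,000) × 36.5 = 20.44
  Bronze, evening shift: (1,800/12,000) × 27.5 = 4.125
  Silver, day shift: (1,560/12,000) × 40 = 5.2
  Silver, evening shift: (1,920/12,000) × 32.5 = 5.2
Post-stratified estimate = 34.965 → 35.0.

35.0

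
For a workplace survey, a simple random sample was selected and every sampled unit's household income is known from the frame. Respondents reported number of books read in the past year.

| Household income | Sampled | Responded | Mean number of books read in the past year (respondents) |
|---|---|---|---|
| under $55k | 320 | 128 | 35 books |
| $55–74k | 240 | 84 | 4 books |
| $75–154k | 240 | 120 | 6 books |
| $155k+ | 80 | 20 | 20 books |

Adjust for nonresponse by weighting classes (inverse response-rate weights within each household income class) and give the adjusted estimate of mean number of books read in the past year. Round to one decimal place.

Class response rates: under $55k 128/320 = 40%, $55–74k 84/240 = 35%, $75–154k 120/240 = 50%, $155k+ 20/80 = 25%.
With weight = n_sampled/n_responded per class, the weighted class total is n_sampled:
  under $55k: 320 × 35 = 11,200
  $55–74k: 240 × 4 = 960
  $75–154k: 240 × 6 = 1440
  $155k+: 80 × 20 = 1600
Adjusted estimate = 15,200 / 880 = 17.2727 → 17.3.

17.3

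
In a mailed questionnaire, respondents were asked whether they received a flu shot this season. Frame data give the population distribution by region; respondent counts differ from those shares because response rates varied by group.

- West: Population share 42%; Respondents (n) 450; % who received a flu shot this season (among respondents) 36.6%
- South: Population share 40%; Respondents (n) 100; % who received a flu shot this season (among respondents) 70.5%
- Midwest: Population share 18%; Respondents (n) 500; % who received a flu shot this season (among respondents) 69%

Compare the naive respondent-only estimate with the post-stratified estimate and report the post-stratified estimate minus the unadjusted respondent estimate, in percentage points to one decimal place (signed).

+0.7 percentage points

Naive respondent-only estimate (weights = respondent counts):
  (450/1050)×36.6 + (100/1050)×70.5 + (500/1050)×69 = 55.2571%
Post-stratified estimate weights by population shares:
  0.42×36.6 + 0.4×70.5 + 0.18×69 = 55.992%
Difference = 55.992 − 55.2571 = 0.7349 pp.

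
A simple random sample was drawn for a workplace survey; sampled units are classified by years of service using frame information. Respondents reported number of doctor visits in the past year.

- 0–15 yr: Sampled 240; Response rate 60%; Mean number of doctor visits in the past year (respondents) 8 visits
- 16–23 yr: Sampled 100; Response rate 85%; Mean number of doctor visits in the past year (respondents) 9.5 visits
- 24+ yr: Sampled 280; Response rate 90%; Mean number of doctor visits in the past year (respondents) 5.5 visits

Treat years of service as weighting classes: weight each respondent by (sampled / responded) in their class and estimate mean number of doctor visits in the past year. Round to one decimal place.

7.1

Inverse-response-rate weighting restores each class to its sampled count, so class totals weight by n_sampled:
  0–15 yr: 240 × 8 = 1920
  16–23 yr: 100 × 9.5 = 950
  24+ yr: 280 × 5.5 = 1540
Adjusted estimate = 4410 / 620 = 7.1129 → 7.1.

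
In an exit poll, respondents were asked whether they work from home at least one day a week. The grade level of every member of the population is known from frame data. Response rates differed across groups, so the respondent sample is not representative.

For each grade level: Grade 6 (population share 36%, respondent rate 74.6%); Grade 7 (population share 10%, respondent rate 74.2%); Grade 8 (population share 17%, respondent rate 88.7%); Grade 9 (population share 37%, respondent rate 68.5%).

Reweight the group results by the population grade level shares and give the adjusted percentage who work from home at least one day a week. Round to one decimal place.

74.7%

Each cell contributes population-share × respondent value:
  Grade 6: 0.36 × 74.6 = 26.856
  Grade 7: 0.1 × 74.2 = 7.42
  Grade 8: 0.17 × 88.7 = 15.079
  Grade 9: 0.37 × 68.5 = 25.345
Post-stratified estimate = 74.7 → 74.7%.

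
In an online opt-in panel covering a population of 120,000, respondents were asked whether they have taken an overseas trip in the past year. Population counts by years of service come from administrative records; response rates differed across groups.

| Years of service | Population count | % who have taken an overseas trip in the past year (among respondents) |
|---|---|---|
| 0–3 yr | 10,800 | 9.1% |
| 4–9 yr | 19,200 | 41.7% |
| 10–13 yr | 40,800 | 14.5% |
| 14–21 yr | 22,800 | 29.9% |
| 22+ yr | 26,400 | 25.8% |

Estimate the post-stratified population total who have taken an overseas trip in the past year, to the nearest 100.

28,500

Estimated count per cell = population count × respondent percentage:
  0–3 yr: 10,800 × 9.1% = 982.8
  4–9 yr: 19,200 × 41.7% = 8006.4
  10–13 yr: 40,800 × 14.5% = 5916
  14–21 yr: 22,800 × 29.9% = 6817.2
  22+ yr: 26,400 × 25.8% = 6811.2
Estimated total = 28533.6 → 28,500.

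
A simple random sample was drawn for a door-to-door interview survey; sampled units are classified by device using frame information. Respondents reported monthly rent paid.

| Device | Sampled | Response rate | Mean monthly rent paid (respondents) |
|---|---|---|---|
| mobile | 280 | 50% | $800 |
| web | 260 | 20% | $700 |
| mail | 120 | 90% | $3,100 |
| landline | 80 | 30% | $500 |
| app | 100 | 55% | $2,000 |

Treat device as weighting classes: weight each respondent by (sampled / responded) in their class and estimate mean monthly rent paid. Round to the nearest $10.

$1,210

Weighting each respondent by the inverse class response rate inflates each class back to its sampled size, so the class weight is n_sampled:
  mobile: 280 × 800 = 224,000
  web: 260 × 700 = 182,000
  mail: 120 × 3100 = 372,000
  landline: 80 × 500 = 40,000
  app: 100 × 2000 = 200,000
Adjusted estimate = 1,018,000 / 840 = 1211.9 → $1,210.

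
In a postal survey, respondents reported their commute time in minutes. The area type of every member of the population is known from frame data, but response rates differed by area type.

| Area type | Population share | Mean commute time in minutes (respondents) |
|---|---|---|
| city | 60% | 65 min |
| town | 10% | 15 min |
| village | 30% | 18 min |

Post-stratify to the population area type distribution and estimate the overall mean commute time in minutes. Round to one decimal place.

45.9

Each cell contributes population-share × respondent value:
  city: 0.6 × 65 = 39
  town: 0.1 × 15 = 1.5
  village: 0.3 × 18 = 5.4
Post-stratified estimate = 45.9 → 45.9.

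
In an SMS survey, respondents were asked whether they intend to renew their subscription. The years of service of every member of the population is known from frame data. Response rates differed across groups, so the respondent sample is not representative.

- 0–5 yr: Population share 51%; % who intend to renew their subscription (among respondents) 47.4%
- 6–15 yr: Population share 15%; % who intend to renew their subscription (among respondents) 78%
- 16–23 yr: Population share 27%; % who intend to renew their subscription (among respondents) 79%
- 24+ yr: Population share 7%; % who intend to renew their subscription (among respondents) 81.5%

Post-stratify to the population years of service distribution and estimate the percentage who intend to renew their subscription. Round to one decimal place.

62.9%

Reweight to the known years of service distribution:
  0–5 yr: 0.51 × 47.4 = 24.174
  6–15 yr: 0.15 × 78 = 11.7
  16–23 yr: 0.27 × 79 = 21.33
  24+ yr: 0.07 × 81.5 = 5.705
Post-stratified estimate = 62.909 → 62.9%.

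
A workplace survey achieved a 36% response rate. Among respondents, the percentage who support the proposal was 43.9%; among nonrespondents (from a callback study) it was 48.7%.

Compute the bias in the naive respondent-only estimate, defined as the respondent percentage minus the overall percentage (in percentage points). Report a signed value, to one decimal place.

Nonresponse fraction = 1 − 0.36 = 0.64.
Bias = (nonresponse fraction) × (respondent percentage − nonrespondent percentage)
     = 0.64 × (43.9 − 48.7) = 0.64 × -4.8 = -3.072.

-3.1 percentage points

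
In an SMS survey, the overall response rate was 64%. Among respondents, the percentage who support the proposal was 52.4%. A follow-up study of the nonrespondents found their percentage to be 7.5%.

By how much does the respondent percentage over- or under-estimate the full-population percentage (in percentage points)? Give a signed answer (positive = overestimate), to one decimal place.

+16.2 percentage points

Nonresponse fraction = 1 − 0.64 = 0.36.
Bias = (nonresponse fraction) × (respondent percentage − nonrespondent percentage)
     = 0.36 × (52.4 − 7.5) = 0.36 × 44.9 = 16.164.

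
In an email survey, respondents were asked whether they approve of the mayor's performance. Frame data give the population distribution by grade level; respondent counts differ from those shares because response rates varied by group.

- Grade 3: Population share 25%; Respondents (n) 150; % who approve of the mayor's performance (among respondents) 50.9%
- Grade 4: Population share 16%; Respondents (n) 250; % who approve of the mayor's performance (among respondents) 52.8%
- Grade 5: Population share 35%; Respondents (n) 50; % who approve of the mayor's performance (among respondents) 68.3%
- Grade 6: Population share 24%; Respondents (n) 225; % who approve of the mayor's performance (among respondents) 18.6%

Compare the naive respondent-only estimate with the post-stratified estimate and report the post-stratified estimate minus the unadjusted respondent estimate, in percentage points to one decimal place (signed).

+7.4 percentage points

Unadjusted (pooled respondent) estimate weights by respondent counts:
  (150/675)×50.9 + (250/675)×52.8 + (50/675)×68.3 + (225/675)×18.6 = 42.1259%
Reweighting by population grade level shares:
  0.25×50.9 + 0.16×52.8 + 0.35×68.3 + 0.24×18.6 = 49.542%
Difference = 49.542 − 42.1259 = 7.4161 pp.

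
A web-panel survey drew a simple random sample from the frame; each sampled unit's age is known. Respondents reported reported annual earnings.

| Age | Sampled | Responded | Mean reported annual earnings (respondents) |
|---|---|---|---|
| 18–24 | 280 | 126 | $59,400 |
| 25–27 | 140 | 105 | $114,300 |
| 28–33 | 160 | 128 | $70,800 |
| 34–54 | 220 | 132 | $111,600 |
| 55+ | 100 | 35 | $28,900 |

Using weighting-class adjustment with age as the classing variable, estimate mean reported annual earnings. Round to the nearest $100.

$79,300

Response rates by class: 18–24 126/280 = 45%, 25–27 105/140 = 75%, 28–33 128/160 = 80%, 34–54 132/220 = 60%, 55+ 35/100 = 35%.
With weight = n_sampled/n_responded per class, the weighted class total is n_sampled:
  18–24: 280 × 59,400 = 16,632,000
  25–27: 140 × 114,300 = 16,002,000
  28–33: 160 × 70,800 = 11,328,000
  34–54: 220 × 111,600 = 24,552,000
  55+: 100 × 28,900 = 2,890,000
Adjusted estimate = 71,404,000 / 900 = 79337.8 → $79,300.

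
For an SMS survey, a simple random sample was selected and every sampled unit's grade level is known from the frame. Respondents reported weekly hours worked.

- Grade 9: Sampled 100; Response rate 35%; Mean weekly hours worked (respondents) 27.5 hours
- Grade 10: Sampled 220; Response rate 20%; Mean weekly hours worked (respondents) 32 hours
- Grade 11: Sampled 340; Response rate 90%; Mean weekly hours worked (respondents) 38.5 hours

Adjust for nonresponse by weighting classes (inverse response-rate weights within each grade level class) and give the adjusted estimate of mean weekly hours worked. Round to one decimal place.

34.7

Each respondent's weight = sampled/responded in their class; summing within a class gives n_sampled, so:
  Grade 9: 100 × 27.5 = 2750
  Grade 10: 220 × 32 = 7040
  Grade 11: 340 × 38.5 = 13,090
Adjusted estimate = 22,880 / 660 = 34.6667 → 34.7.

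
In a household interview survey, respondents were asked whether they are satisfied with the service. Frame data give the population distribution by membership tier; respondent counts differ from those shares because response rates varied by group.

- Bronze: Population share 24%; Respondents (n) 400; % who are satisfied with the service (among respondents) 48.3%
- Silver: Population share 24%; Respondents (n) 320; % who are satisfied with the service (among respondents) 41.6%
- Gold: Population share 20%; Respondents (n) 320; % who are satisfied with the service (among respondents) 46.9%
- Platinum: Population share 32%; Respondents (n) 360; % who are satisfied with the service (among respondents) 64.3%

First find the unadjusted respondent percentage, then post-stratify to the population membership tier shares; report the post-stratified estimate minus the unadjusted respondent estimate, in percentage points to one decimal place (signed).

Without adjustment, the pooled respondent share is:
  (400/1400)×48.3 + (320/1400)×41.6 + (320/1400)×46.9 + (360/1400)×64.3 = 50.5629%
Reweighting by population membership tier shares:
  0.24×48.3 + 0.24×41.6 + 0.2×46.9 + 0.32×64.3 = 51.532%
Difference = 51.532 − 50.5629 = 0.9691 pp.

+1.0 percentage points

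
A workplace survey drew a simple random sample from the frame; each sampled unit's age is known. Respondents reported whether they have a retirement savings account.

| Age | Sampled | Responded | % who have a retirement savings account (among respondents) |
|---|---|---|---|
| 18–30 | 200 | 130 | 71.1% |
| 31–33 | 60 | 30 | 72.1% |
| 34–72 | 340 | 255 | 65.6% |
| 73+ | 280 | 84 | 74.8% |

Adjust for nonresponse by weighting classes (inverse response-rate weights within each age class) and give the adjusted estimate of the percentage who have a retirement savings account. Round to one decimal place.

70.2%

Class response rates: 18–30 130/200 = 65%, 31–33 30/60 = 50%, 34–72 255/340 = 75%, 73+ 84/280 = 30%.
Each respondent's weight = sampled/responded in their class; summing within a class gives n_sampled, so:
  18–30: 200 × 71.1 = 14220
  31–33: 60 × 72.1 = 4326
  34–72: 340 × 65.6 = 22304
  73+: 280 × 74.8 = 20,944
Adjusted estimate = 61794 / 880 = 70.2205 → 70.2%.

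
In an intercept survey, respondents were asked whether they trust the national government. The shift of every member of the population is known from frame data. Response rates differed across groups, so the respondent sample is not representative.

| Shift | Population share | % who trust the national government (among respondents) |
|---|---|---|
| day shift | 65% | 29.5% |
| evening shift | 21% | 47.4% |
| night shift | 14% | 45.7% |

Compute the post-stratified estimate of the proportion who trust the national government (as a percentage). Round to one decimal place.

Reweight to the known shift distribution:
  day shift: 0.65 × 29.5 = 19.175
  evening shift: 0.21 × 47.4 = 9.954
  night shift: 0.14 × 45.7 = 6.398
Post-stratified estimate = 35.527 → 35.5%.

35.5%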